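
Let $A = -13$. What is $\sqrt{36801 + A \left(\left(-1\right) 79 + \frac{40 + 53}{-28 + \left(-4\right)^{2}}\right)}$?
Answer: $\frac{\sqrt{151715}}{2} \approx 194.75$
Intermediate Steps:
$\sqrt{36801 + A \left(\left(-1\right) 79 + \frac{40 + 53}{-28 + \left(-4\right)^{2}}\right)} = \sqrt{36801 - 13 \left(\left(-1\right) 79 + \frac{40 + 53}{-28 + \left(-4\right)^{2}}\right)} = \sqrt{36801 - 13 \left(-79 + \frac{93}{-28 + 16}\right)} = \sqrt{36801 - 13 \left(-79 + \frac{93}{-12}\right)} = \sqrt{36801 - 13 \left(-79 + 93 \left(- \frac{1}{12}\right)\right)} = \sqrt{36801 - 13 \left(-79 - \frac{31}{4}\right)} = \sqrt{36801 - - \frac{4511}{4}} = \sqrt{36801 + \frac{4511}{4}} = \sqrt{\frac{151715}{4}} = \frac{\sqrt{151715}}{2}$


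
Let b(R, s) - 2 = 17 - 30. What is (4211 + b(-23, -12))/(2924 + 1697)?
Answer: 4200/4621 ≈ 0.90889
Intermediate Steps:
b(R, s) = -11 (b(R, s) = 2 + (17 - 30) = 2 - 13 = -11)
(4211 + b(-23, -12))/(2924 + 1697) = (4211 - 11)/(2924 + 1697) = 4200/4621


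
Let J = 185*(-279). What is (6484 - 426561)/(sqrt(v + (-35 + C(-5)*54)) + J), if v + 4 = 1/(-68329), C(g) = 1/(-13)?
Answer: 19259865617236335/2366466100110907 + 420077*I*sqrt(34049950941214)/2366466100110907 ≈ 8.1387 + 0.0010358*I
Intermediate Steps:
C(g) = -1/13
v = -273317/68329 (v = -4 + 1/(-68329) = -4 - 1/68329 = -273317/68329 ≈ -4.0000)
J = -51615
(6484 - 426561)/(sqrt(v + (-35 + C(-5)*54)) + J) = (6484 - 426561)/(sqrt(-273317/68329 + (-35 - 1/13*54)) - 51615) = -420077/(sqrt(-273317/68329 + (-35 - 54/13)) - 51615) = -420077/(sqrt(-273317/68329 - 509/13) - 51615) = -420077/(sqrt(-38332582/888277) - 51615) = -420077/(I*sqrt(34049950941214)/888277 - 51615) = -420077/(-51615 + I*sqrt(34049950941214)/888277)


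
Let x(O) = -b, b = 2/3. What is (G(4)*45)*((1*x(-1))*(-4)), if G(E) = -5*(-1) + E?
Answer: 1080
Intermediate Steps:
b = 2/3 (b = 2*(1/3) = 2/3 ≈ 0.66667)
G(E) = 5 + E
x(O) = -2/3 (x(O) = -1*2/3 = -2/3)
(G(4)*45)*((1*x(-1))*(-4)) = ((5 + 4)*45)*((1*(-2/3))*(-4)) = (9*45)*(-2/3*(-4)) = 405*(8/3) = 1080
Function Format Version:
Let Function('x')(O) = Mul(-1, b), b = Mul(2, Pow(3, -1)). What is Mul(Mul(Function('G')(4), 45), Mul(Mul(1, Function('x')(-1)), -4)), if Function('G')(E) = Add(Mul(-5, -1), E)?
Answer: 1080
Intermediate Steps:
b = Rational(2, 3) (b = Mul(2, Rational(1, 3)) = Rational(2, 3) ≈ 0.66667)
Function('G')(E) = Add(5, E)
Function('x')(O) = Rational(-2, 3) (Function('x')(O) = Mul(-1, Rational(2, 3)) = Rational(-2, 3))
Mul(Mul(Function('G')(4), 45), Mul(Mul(1, Function('x')(-1)), -4)) = Mul(Mul(Add(5, 4), 45), Mul(Mul(1, Rational(-2, 3)), -4)) = Mul(Mul(9, 45), Mul(Rational(-2, 3), -4)) = Mul(405, Rational(8, 3)) = 1080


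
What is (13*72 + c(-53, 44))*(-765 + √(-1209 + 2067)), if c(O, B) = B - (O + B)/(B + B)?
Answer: -65980485/88 + 86249*√858/88 ≈ -7.2107e+5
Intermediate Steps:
c(O, B) = B - (B + O)/(2*B)
(13*72 + c(-53, 44))*(-765 + √(-1209 + 2067)) = (13*72 + (-½ + 44 - ½*(-53)/44))*(-765 + √(-1209 + 2067)) = (936 + (-½ + 44 - ½*(-53)*1/44))*(-765 + √858) = (936 + (-½ + 44 + 53/88))*(-765 + √858) = (936 + 3881/88)*(-765 + √858) = 86249*(-765 + √858)/88 = -65980485/88 + 86249*√858/88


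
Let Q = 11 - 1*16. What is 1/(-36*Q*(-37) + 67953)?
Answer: 1/61293 ≈ 1.6315e-5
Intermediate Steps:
Q = -5 (Q = 11 - 16 = -5)
1/(-36*Q*(-37) + 67953) = 1/(-36*(-5)*(-37) + 67953) = 1/(180*(-37) + 67953) = 1/(-6660 + 67953) = 1/61293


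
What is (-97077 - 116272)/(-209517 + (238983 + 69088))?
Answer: -213349/98554 ≈ -2.1648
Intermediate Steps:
(-97077 - 116272)/(-209517 + (238983 + 69088)) = -213349/(-209517 + 308071) = -213349/98554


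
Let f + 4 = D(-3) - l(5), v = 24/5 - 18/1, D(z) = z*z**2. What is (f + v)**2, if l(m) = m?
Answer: 60516/25 ≈ 2420.6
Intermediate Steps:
D(z) = z**3
v = -66/5 (v = 24*(1/5) - 18*1 = 24/5 - 18 = -66/5 ≈ -13.200)
f = -36 (f = -4 + ((-3)**3 - 1*5) = -4 + (-27 - 5) = -4 - 32 = -36)
(f + v)**2 = (-36 - 66/5)**2 = (-246/5)**2 = 60516/25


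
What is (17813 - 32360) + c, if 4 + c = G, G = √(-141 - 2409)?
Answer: -14551 + 5*I*√102 ≈ -14551.0 + 50.497*I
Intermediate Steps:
G = 5*I*√102 (G = √(-2550) = 5*I*√102 ≈ 50.497*I)
c = -4 + 5*I*√102 ≈ -4.0 + 50.497*I
(17813 - 32360) + c = (17813 - 32360) + (-4 + 5*I*√102) = -14547 + (-4 + 5*I*√102) = -14551 + 5*I*√102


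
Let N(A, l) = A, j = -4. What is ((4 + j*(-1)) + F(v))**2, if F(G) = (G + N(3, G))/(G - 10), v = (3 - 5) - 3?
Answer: 14884/225 ≈ 66.151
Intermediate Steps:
v = -5 (v = -2 - 3 = -5)
F(G) = (3 + G)/(-10 + G) (F(G) = (G + 3)/(G - 10) = (3 + G)/(-10 + G))
((4 + j*(-1)) + F(v))**2 = ((4 - 4*(-1)) + (3 - 5)/(-10 - 5))**2 = ((4 + 4) - 2/(-15))**2 = (8 - 1/15*(-2))**2 = (8 + 2/15)**2 = (122/15)**2 = 14884/225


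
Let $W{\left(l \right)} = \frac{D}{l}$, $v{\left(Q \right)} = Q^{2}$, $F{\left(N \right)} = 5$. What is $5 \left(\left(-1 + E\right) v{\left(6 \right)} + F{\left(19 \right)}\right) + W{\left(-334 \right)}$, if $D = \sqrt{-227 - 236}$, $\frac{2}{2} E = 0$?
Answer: $-155 - \frac{i \sqrt{463}}{334} \approx -155.0 - 0.064423 i$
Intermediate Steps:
$E = 0$
$D = i \sqrt{463}$ ($D = \sqrt{-463} = i \sqrt{463} \approx 21.517 i$)
$W{\left(l \right)} = \frac{i \sqrt{463}}{l}$
$5 \left(\left(-1 + E\right) v{\left(6 \right)} + F{\left(19 \right)}\right) + W{\left(-334 \right)} = 5 \left(\left(-1 + 0\right) 6^{2} + 5\right) + \frac{i \sqrt{463}}{-334} = 5 \left(\left(-1\right) 36 + 5\right) + i \sqrt{463} \left(- \frac{1}{334}\right) = 5 \left(-36 + 5\right) - \frac{i \sqrt{463}}{334} = 5 \left(-31\right) - \frac{i \sqrt{463}}{334} = -155 - \frac{i \sqrt{463}}{334}$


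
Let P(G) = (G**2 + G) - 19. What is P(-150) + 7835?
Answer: 30166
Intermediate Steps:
P(G) = -19 + G + G**2 (P(G) = (G + G**2) - 19 = -19 + G + G**2)
P(-150) + 7835 = (-19 - 150 + (-150)**2) + 7835 = (-19 - 150 + 22500) + 7835 = 22331 + 7835 = 30166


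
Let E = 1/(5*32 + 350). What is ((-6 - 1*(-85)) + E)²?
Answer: 1623364681/260100 ≈ 6241.3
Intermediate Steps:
E = 1/510 (E = 1/(160 + 350) = 1/510 ≈ 0.0019608)
((-6 - 1*(-85)) + E)² = ((-6 - 1*(-85)) + 1/510)² = ((-6 + 85) + 1/510)² = (79 + 1/510)² = (40291/510)² = 1623364681/260100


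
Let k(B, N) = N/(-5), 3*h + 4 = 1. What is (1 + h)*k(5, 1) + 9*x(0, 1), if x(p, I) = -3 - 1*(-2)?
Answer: -9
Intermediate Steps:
h = -1 (h = -4/3 + (1/3)*1 = -4/3 + 1/3 = -1)
k(B, N) = -N/5 (k(B, N) = N*(-1/5) = -N/5)
x(p, I) = -1 (x(p, I) = -3 + 2 = -1)
(1 + h)*k(5, 1) + 9*x(0, 1) = (1 - 1)*(-1/5*1) + 9*(-1) = 0*(-1/5) - 9 = 0 - 9 = -9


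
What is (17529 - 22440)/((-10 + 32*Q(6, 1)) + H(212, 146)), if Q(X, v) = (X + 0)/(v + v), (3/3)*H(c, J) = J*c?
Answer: -1637/10346 ≈ -0.15823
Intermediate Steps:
H(c, J) = J*c
Q(X, v) = X/(2*v) (Q(X, v) = X/((2*v)) = X*(1/(2*v)) = X/(2*v))
(17529 - 22440)/((-10 + 32*Q(6, 1)) + H(212, 146)) = (17529 - 22440)/((-10 + 32*((½)*6/1)) + 146*212) = -4911/((-10 + 32*((½)*6*1)) + 30952) = -4911/((-10 + 32*3) + 30952) = -4911/((-10 + 96) + 30952) = -4911/(86 + 30952) = -4911/31038 = -4911*1/31038 = -1637/10346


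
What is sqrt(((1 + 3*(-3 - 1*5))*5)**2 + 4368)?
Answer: sqrt(17593) ≈ 132.64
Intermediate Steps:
sqrt(((1 + 3*(-3 - 1*5))*5)**2 + 4368) = sqrt(((1 + 3*(-3 - 5))*5)**2 + 4368) = sqrt(((1 + 3*(-8))*5)**2 + 4368) = sqrt(((1 - 24)*5)**2 + 4368) = sqrt((-23*5)**2 + 4368) = sqrt((-115)**2 + 4368) = sqrt(13225 + 4368) = sqrt(17593)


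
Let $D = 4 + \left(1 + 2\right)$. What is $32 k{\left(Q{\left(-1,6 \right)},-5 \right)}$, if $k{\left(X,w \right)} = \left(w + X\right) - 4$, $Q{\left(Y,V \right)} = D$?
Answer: $-64$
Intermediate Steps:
$D = 7$ ($D = 4 + 3 = 7$)
$Q{\left(Y,V \right)} = 7$
$k{\left(X,w \right)} = -4 + X + w$ ($k{\left(X,w \right)} = \left(X + w\right) - 4 = -4 + X + w$)
$32 k{\left(Q{\left(-1,6 \right)},-5 \right)} = 32 \left(-4 + 7 - 5\right) = 32 \left(-2\right) = -64$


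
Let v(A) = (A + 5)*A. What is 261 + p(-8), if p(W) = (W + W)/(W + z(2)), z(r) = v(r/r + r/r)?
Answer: 775/3 ≈ 258.33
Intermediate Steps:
v(A) = A*(5 + A) (v(A) = (5 + A)*A = A*(5 + A))
z(r) = 14 (z(r) = (r/r + r/r)*(5 + (r/r + r/r)) = (1 + 1)*(5 + (1 + 1)) = 2*(5 + 2) = 2*7 = 14)
p(W) = 2*W/(14 + W) (p(W) = (W + W)/(W + 14) = (2*W)/(14 + W) = 2*W/(14 + W))
261 + p(-8) = 261 + 2*(-8)/(14 - 8) = 261 + 2*(-8)/6 = 261 + 2*(-8)*(⅙) = 261 - 8/3 = 775/3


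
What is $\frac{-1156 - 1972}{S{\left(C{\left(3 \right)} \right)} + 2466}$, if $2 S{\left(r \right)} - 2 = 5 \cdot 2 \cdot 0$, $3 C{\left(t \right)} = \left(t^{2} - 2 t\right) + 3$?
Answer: $- \frac{3128}{2467} \approx -1.2679$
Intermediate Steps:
$C{\left(t \right)} = 1 - \frac{2 t}{3} + \frac{t^{2}}{3}$ ($C{\left(t \right)} = \frac{\left(t^{2} - 2 t\right) + 3}{3} = \frac{3 + t^{2} - 2 t}{3} = 1 - \frac{2 t}{3} + \frac{t^{2}}{3}$)
$S{\left(r \right)} = 1$ ($S{\left(r \right)} = 1 + \frac{5 \cdot 2 \cdot 0}{2} = 1 + \frac{10 \cdot 0}{2} = 1 + \frac{1}{2} \cdot 0 = 1 + 0 = 1$)
$\frac{-1156 - 1972}{S{\left(C{\left(3 \right)} \right)} + 2466} = \frac{-1156 - 1972}{1 + 2466} = - \frac{3128}{2467}$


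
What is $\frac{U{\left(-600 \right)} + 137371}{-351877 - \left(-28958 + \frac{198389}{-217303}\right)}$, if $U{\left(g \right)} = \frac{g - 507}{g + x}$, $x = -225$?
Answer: $- \frac{4104570524191}{9648521996850} \approx -0.42541$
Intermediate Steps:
$U{\left(g \right)} = \frac{-507 + g}{-225 + g}$ ($U{\left(g \right)} = \frac{g - 507}{g - 225} = \frac{-507 + g}{-225 + g}$)
$\frac{U{\left(-600 \right)} + 137371}{-351877 - \left(-28958 + \frac{198389}{-217303}\right)} = \frac{\frac{-507 - 600}{-225 - 600} + 137371}{-351877 - \left(-28958 + \frac{198389}{-217303}\right)} = \frac{\frac{1}{-825} \left(-1107\right) + 137371}{-351877 + \left(\left(-198389\right) \left(- \frac{1}{217303}\right) + 28958\right)} = \frac{\left(- \frac{1}{825}\right) \left(-1107\right) + 137371}{-351877 + \left(\frac{198389}{217303} + 28958\right)} = \frac{\frac{369}{275} + 137371}{-351877 + \frac{6292858663}{217303}} = \frac{37777394}{275 \left(- \frac{70171069068}{217303}\right)} = \frac{37777394}{275} \left(- \frac{217303}{70171069068}\right) = - \frac{4104570524191}{9648521996850}$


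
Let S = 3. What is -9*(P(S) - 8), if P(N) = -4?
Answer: 108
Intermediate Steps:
-9*(P(S) - 8) = -9*(-4 - 8) = -9*(-12) = 108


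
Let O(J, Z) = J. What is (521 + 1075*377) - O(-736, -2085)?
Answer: 406532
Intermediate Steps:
(521 + 1075*377) - O(-736, -2085) = (521 + 1075*377) - 1*(-736) = (521 + 405275) + 736 = 405796 + 736 = 406532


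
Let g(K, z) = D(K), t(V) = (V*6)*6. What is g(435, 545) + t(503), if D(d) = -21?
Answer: 18087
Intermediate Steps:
t(V) = 36*V (t(V) = (6*V)*6 = 36*V)
g(K, z) = -21
g(435, 545) + t(503) = -21 + 36*503 = -21 + 18108 = 18087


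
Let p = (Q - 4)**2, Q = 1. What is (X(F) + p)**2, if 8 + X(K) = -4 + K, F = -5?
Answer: 64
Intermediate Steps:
p = 9 (p = (1 - 4)**2 = (-3)**2 = 9)
X(K) = -12 + K (X(K) = -8 + (-4 + K) = -12 + K)
(X(F) + p)**2 = ((-12 - 5) + 9)**2 = (-17 + 9)**2 = (-8)**2 = 64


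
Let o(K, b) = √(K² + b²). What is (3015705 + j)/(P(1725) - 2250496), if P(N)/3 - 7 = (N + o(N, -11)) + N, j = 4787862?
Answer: -17480965525875/5018133233911 - 23410701*√2975746/5018133233911 ≈ -3.4916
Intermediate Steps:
P(N) = 21 + 3*√(121 + N²) + 6*N (P(N) = 21 + 3*((N + √(N² + (-11)²)) + N) = 21 + 3*((N + √(N² + 121)) + N) = 21 + 3*((N + √(121 + N²)) + N) = 21 + 3*(√(121 + N²) + 2*N) = 21 + (3*√(121 + N²) + 6*N) = 21 + 3*√(121 + N²) + 6*N)
(3015705 + j)/(P(1725) - 2250496) = (3015705 + 4787862)/((21 + 3*√(121 + 1725²) + 6*1725) - 2250496) = 7803567/((21 + 3*√(121 + 2975625) + 10350) - 2250496) = 7803567/((21 + 3*√2975746 + 10350) - 2250496) = 7803567/((10371 + 3*√2975746) - 2250496) = 7803567/(-2240125 + 3*√2975746)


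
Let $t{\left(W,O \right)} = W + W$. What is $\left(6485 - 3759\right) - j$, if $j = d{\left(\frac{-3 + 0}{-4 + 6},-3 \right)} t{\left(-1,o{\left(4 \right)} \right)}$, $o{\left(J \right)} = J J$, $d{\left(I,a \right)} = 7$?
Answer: $2740$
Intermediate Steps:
$o{\left(J \right)} = J^{2}$
$t{\left(W,O \right)} = 2 W$
$j = -14$ ($j = 7 \cdot 2 \left(-1\right) = 7 \left(-2\right) = -14$)
$\left(6485 - 3759\right) - j = \left(6485 - 3759\right) - -14 = 2726 + 14 = 2740$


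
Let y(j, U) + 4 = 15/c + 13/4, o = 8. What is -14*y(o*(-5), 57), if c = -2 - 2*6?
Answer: 51/2 ≈ 25.500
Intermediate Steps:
c = -14 (c = -2 - 12 = -14)
y(j, U) = -51/28 (y(j, U) = -4 + (15/(-14) + 13/4) = -4 + (15*(-1/14) + 13*(¼)) = -4 + (-15/14 + 13/4) = -4 + 61/28 = -51/28)
-14*y(o*(-5), 57) = -14*(-51/28) = 51/2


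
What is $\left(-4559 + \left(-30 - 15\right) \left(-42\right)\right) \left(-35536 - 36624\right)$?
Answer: $192595040$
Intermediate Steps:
$\left(-4559 + \left(-30 - 15\right) \left(-42\right)\right) \left(-35536 - 36624\right) = \left(-4559 - -1890\right) \left(-72160\right) = \left(-4559 + 1890\right) \left(-72160\right) = \left(-2669\right) \left(-72160\right) = 192595040$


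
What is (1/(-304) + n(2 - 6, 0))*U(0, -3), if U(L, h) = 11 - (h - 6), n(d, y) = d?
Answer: -6085/76 ≈ -80.066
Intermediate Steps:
U(L, h) = 17 - h (U(L, h) = 11 - (-6 + h) = 11 + (6 - h) = 17 - h)
(1/(-304) + n(2 - 6, 0))*U(0, -3) = (1/(-304) + (2 - 6))*(17 - 1*(-3)) = (-1/304 - 4)*(17 + 3) = -1217/304*20 = -6085/76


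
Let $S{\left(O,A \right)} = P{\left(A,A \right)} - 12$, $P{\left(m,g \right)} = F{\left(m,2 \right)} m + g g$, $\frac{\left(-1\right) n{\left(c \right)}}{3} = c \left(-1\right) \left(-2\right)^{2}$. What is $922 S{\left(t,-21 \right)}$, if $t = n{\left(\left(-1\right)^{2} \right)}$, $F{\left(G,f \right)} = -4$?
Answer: $472986$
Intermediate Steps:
$n{\left(c \right)} = 12 c$ ($n{\left(c \right)} = - 3 c \left(-1\right) \left(-2\right)^{2} = - 3 - c 4 = - 3 \left(- 4 c\right) = 12 c$)
$t = 12$ ($t = 12 \left(-1\right)^{2} = 12 \cdot 1 = 12$)
$P{\left(m,g \right)} = g^{2} - 4 m$ ($P{\left(m,g \right)} = - 4 m + g g = - 4 m + g^{2} = g^{2} - 4 m$)
$S{\left(O,A \right)} = -12 + A^{2} - 4 A$ ($S{\left(O,A \right)} = \left(A^{2} - 4 A\right) - 12 = -12 + A^{2} - 4 A$)
$922 S{\left(t,-21 \right)} = 922 \left(-12 + \left(-21\right)^{2} - -84\right) = 922 \left(-12 + 441 + 84\right) = 922 \cdot 513 = 472986$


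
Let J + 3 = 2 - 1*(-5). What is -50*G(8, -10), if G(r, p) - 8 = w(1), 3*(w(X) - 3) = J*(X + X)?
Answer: -2050/3 ≈ -683.33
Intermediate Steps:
J = 4 (J = -3 + (2 - 1*(-5)) = -3 + (2 + 5) = -3 + 7 = 4)
w(X) = 3 + 8*X/3 (w(X) = 3 + (4*(X + X))/3 = 3 + (4*(2*X))/3 = 3 + (8*X)/3 = 3 + 8*X/3)
G(r, p) = 41/3 (G(r, p) = 8 + (3 + (8/3)*1) = 8 + (3 + 8/3) = 8 + 17/3 = 41/3)
-50*G(8, -10) = -50*41/3 = -2050/3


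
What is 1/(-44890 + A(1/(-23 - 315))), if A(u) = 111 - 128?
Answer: -1/44907 ≈ -2.2268e-5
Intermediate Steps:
A(u) = -17
1/(-44890 + A(1/(-23 - 315))) = 1/(-44890 - 17) = 1/(-44907) = -1/44907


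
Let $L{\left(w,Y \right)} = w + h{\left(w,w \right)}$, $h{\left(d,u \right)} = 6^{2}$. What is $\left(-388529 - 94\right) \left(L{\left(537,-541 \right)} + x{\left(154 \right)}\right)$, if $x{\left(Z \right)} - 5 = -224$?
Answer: $-137572542$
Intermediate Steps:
$h{\left(d,u \right)} = 36$
$x{\left(Z \right)} = -219$ ($x{\left(Z \right)} = 5 - 224 = -219$)
$L{\left(w,Y \right)} = 36 + w$ ($L{\left(w,Y \right)} = w + 36 = 36 + w$)
$\left(-388529 - 94\right) \left(L{\left(537,-541 \right)} + x{\left(154 \right)}\right) = \left(-388529 - 94\right) \left(\left(36 + 537\right) - 219\right) = - 388623 \left(573 - 219\right) = \left(-388623\right) 354 = -137572542$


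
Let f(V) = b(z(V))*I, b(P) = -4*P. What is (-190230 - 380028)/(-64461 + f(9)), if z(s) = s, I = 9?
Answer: 190086/21595 ≈ 8.8023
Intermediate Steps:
f(V) = -36*V (f(V) = -4*V*9 = -36*V)
(-190230 - 380028)/(-64461 + f(9)) = (-190230 - 380028)/(-64461 - 36*9) = -570258/(-64461 - 324) = -570258/(-64785) = -570258*(-1/64785) = 190086/21595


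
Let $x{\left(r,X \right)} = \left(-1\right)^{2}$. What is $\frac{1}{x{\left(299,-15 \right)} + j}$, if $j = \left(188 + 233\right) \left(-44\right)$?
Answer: $- \frac{1}{18523} \approx -5.3987 \cdot 10^{-5}$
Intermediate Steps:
$x{\left(r,X \right)} = 1$
$j = -18524$ ($j = 421 \left(-44\right) = -18524$)
$\frac{1}{x{\left(299,-15 \right)} + j} = \frac{1}{1 - 18524} = \frac{1}{-18523} = - \frac{1}{18523}$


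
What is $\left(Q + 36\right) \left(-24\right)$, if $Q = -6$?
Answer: $-720$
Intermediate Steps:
$\left(Q + 36\right) \left(-24\right) = \left(-6 + 36\right) \left(-24\right) = 30 \left(-24\right) = -720$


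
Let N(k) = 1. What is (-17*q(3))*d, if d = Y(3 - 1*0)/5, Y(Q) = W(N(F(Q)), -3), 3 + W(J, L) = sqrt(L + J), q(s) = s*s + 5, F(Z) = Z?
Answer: 714/5 - 238*I*sqrt(2)/5 ≈ 142.8 - 67.317*I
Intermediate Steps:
q(s) = 5 + s**2 (q(s) = s**2 + 5 = 5 + s**2)
W(J, L) = -3 + sqrt(J + L) (W(J, L) = -3 + sqrt(L + J) = -3 + sqrt(J + L))
Y(Q) = -3 + I*sqrt(2) (Y(Q) = -3 + sqrt(1 - 3) = -3 + sqrt(-2) = -3 + I*sqrt(2))
d = -3/5 + I*sqrt(2)/5 (d = (-3 + I*sqrt(2))/5 = (-3 + I*sqrt(2))*(1/5) = -3/5 + I*sqrt(2)/5 ≈ -0.6 + 0.28284*I)
(-17*q(3))*d = (-17*(5 + 3**2))*(-3/5 + I*sqrt(2)/5) = (-17*(5 + 9))*(-3/5 + I*sqrt(2)/5) = (-17*14)*(-3/5 + I*sqrt(2)/5) = -238*(-3/5 + I*sqrt(2)/5) = 714/5 - 238*I*sqrt(2)/5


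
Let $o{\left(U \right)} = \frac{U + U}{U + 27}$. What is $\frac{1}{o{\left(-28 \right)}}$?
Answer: $\frac{1}{56} \approx 0.017857$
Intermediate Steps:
$o{\left(U \right)} = \frac{2 U}{27 + U}$
$\frac{1}{o{\left(-28 \right)}} = \frac{1}{2 \left(-28\right) \frac{1}{27 - 28}} = \frac{1}{2 \left(-28\right) \frac{1}{-1}} = \frac{1}{2 \left(-28\right) \left(-1\right)} = \frac{1}{56}$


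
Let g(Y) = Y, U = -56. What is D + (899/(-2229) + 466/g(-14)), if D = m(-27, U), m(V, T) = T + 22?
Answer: -1056152/15603 ≈ -67.689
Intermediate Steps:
m(V, T) = 22 + T
D = -34 (D = 22 - 56 = -34)
D + (899/(-2229) + 466/g(-14)) = -34 + (899/(-2229) + 466/(-14)) = -34 + (899*(-1/2229) + 466*(-1/14)) = -34 + (-899/2229 - 233/7) = -34 - 525650/15603 = -1056152/15603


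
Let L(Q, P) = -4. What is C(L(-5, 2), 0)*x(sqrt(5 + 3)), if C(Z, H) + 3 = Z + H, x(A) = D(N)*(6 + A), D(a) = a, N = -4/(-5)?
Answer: -168/5 - 56*sqrt(2)/5 ≈ -49.439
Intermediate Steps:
N = 4/5 (N = -4*(-1/5) = 4/5 ≈ 0.80000)
x(A) = 24/5 + 4*A/5 (x(A) = 4*(6 + A)/5 = 24/5 + 4*A/5)
C(Z, H) = -3 + H + Z (C(Z, H) = -3 + (Z + H) = -3 + (H + Z) = -3 + H + Z)
C(L(-5, 2), 0)*x(sqrt(5 + 3)) = (-3 + 0 - 4)*(24/5 + 4*sqrt(5 + 3)/5) = -7*(24/5 + 4*sqrt(8)/5) = -7*(24/5 + 4*(2*sqrt(2))/5) = -7*(24/5 + 8*sqrt(2)/5) = -168/5 - 56*sqrt(2)/5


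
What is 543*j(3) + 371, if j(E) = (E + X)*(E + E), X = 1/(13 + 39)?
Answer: 265399/26 ≈ 10208.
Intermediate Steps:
X = 1/52 ≈ 0.019231
j(E) = 2*E*(1/52 + E) (j(E) = (E + 1/52)*(E + E) = (1/52 + E)*(2*E) = 2*E*(1/52 + E))
543*j(3) + 371 = 543*((1/26)*3*(1 + 52*3)) + 371 = 543*((1/26)*3*(1 + 156)) + 371 = 543*((1/26)*3*157) + 371 = 543*(471/26) + 371 = 255753/26 + 371 = 265399/26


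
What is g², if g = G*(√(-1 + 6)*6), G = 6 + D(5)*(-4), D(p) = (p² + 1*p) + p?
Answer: 3232080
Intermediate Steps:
D(p) = p² + 2*p (D(p) = (p² + p) + p = (p + p²) + p = p² + 2*p)
G = -134 (G = 6 + (5*(2 + 5))*(-4) = 6 + (5*7)*(-4) = 6 + 35*(-4) = 6 - 140 = -134)
g = -804*√5 (g = -134*√(-1 + 6)*6 = -134*√5*6 = -804*√5 ≈ -1797.8)
g² = (-804*√5)² = 3232080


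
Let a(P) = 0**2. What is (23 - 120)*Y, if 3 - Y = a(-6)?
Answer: -291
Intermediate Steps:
a(P) = 0
Y = 3 (Y = 3 - 1*0 = 3 + 0 = 3)
(23 - 120)*Y = (23 - 120)*3 = -97*3 = -291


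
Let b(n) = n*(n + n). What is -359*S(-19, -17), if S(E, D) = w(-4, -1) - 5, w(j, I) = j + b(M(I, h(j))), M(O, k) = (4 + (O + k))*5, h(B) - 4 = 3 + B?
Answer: -642969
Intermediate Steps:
h(B) = 7 + B (h(B) = 4 + (3 + B) = 7 + B)
M(O, k) = 20 + 5*O + 5*k (M(O, k) = (4 + O + k)*5 = 20 + 5*O + 5*k)
b(n) = 2*n**2 (b(n) = n*(2*n) = 2*n**2)
w(j, I) = j + 2*(55 + 5*I + 5*j)**2 (w(j, I) = j + 2*(20 + 5*I + 5*(7 + j))**2 = j + 2*(20 + 5*I + (35 + 5*j))**2 = j + 2*(55 + 5*I + 5*j)**2)
S(E, D) = 1791 (S(E, D) = (-4 + 50*(11 - 1 - 4)**2) - 5 = (-4 + 50*6**2) - 5 = (-4 + 50*36) - 5 = (-4 + 1800) - 5 = 1796 - 5 = 1791)
-359*S(-19, -17) = -359*1791 = -642969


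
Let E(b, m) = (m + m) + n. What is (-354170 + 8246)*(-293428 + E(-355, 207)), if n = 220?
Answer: 101284471656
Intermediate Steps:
E(b, m) = 220 + 2*m (E(b, m) = (m + m) + 220 = 2*m + 220 = 220 + 2*m)
(-354170 + 8246)*(-293428 + E(-355, 207)) = (-354170 + 8246)*(-293428 + (220 + 2*207)) = -345924*(-293428 + (220 + 414)) = -345924*(-293428 + 634) = -345924*(-292794) = 101284471656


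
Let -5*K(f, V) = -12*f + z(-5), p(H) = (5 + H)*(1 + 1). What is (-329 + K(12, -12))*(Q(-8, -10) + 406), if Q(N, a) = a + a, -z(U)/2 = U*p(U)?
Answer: -579386/5 ≈ -1.1588e+5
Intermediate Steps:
p(H) = 10 + 2*H (p(H) = (5 + H)*2 = 10 + 2*H)
z(U) = -2*U*(10 + 2*U)
Q(N, a) = 2*a
K(f, V) = 12*f/5 (K(f, V) = -(-12*f - 4*(-5)*(5 - 5))/5 = -(-12*f - 4*(-5)*0)/5 = -(-12*f + 0)/5 = -(-12)*f/5 = 12*f/5)
(-329 + K(12, -12))*(Q(-8, -10) + 406) = (-329 + (12/5)*12)*(2*(-10) + 406) = (-329 + 144/5)*(-20 + 406) = -1501/5*386 = -579386/5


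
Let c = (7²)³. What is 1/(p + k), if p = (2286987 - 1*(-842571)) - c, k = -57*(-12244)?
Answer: 1/3709817 ≈ 2.6956e-7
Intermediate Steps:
c = 117649 (c = 49³ = 117649)
k = 697908
p = 3011909 (p = (2286987 - 1*(-842571)) - 1*117649 = (2286987 + 842571) - 117649 = 3129558 - 117649 = 3011909)
1/(p + k) = 1/(3011909 + 697908) = 1/3709817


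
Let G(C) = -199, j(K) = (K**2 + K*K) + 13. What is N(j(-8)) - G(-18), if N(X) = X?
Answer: 340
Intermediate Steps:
j(K) = 13 + 2*K**2 (j(K) = (K**2 + K**2) + 13 = 2*K**2 + 13 = 13 + 2*K**2)
N(j(-8)) - G(-18) = (13 + 2*(-8)**2) - 1*(-199) = (13 + 2*64) + 199 = (13 + 128) + 199 = 141 + 199 = 340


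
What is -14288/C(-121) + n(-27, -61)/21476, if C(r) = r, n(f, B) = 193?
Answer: 306872441/2598596 ≈ 118.09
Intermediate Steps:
-14288/C(-121) + n(-27, -61)/21476 = -14288/(-121) + 193/21476 = -14288*(-1/121) + 193*(1/21476) = 14288/121 + 193/21476 = 306872441/2598596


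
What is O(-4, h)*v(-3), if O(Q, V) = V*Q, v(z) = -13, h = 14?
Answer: 728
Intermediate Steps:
O(Q, V) = Q*V
O(-4, h)*v(-3) = -4*14*(-13) = -56*(-13) = 728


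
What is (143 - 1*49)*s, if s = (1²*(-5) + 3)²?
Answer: 376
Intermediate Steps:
s = 4 (s = (1*(-5) + 3)² = (-5 + 3)² = (-2)² = 4)
(143 - 1*49)*s = (143 - 1*49)*4 = (143 - 49)*4 = 94*4 = 376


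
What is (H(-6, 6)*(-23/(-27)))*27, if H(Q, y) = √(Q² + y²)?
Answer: 138*√2 ≈ 195.16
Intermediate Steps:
(H(-6, 6)*(-23/(-27)))*27 = (√((-6)² + 6²)*(-23/(-27)))*27 = (√(36 + 36)*(-23*(-1/27)))*27 = (√72*(23/27))*27 = ((6*√2)*(23/27))*27 = (46*√2/9)*27 = 138*√2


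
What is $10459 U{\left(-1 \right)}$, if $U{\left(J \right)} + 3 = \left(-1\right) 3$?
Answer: $-62754$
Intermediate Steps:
$U{\left(J \right)} = -6$ ($U{\left(J \right)} = -3 - 3 = -6$)
$10459 U{\left(-1 \right)} = 10459 \left(-6\right) = -62754$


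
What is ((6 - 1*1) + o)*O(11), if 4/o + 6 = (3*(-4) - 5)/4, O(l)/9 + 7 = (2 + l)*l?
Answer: 231336/41 ≈ 5642.3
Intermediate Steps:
O(l) = -63 + 9*l*(2 + l) (O(l) = -63 + 9*((2 + l)*l) = -63 + 9*(l*(2 + l)) = -63 + 9*l*(2 + l))
o = -16/41 (o = 4/(-6 + (3*(-4) - 5)/4) = 4/(-6 + (-12 - 5)*(¼)) = 4/(-6 - 17*¼) = 4/(-6 - 17/4) = 4/(-41/4) = 4*(-4/41) = -16/41 ≈ -0.39024)
((6 - 1*1) + o)*O(11) = ((6 - 1*1) - 16/41)*(-63 + 9*11² + 18*11) = ((6 - 1) - 16/41)*(-63 + 9*121 + 198) = (5 - 16/41)*(-63 + 1089 + 198) = (189/41)*1224 = 231336/41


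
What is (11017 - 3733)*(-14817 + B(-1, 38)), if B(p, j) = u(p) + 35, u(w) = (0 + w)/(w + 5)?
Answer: -107673909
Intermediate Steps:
u(w) = w/(5 + w)
B(p, j) = 35 + p/(5 + p) (B(p, j) = p/(5 + p) + 35 = 35 + p/(5 + p))
(11017 - 3733)*(-14817 + B(-1, 38)) = (11017 - 3733)*(-14817 + (175 + 36*(-1))/(5 - 1)) = 7284*(-14817 + (175 - 36)/4) = 7284*(-14817 + (¼)*139) = 7284*(-14817 + 139/4) = 7284*(-59129/4) = -107673909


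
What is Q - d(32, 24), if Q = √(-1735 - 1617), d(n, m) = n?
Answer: -32 + 2*I*√838 ≈ -32.0 + 57.896*I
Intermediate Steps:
Q = 2*I*√838 (Q = √(-3352) = 2*I*√838 ≈ 57.896*I)
Q - d(32, 24) = 2*I*√838 - 1*32 = 2*I*√838 - 32 = -32 + 2*I*√838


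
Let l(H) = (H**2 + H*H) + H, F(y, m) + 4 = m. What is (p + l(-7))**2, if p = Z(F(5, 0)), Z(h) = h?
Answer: 7569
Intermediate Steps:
F(y, m) = -4 + m
l(H) = H + 2*H**2 (l(H) = (H**2 + H**2) + H = 2*H**2 + H = H + 2*H**2)
p = -4 (p = -4 + 0 = -4)
(p + l(-7))**2 = (-4 - 7*(1 + 2*(-7)))**2 = (-4 - 7*(1 - 14))**2 = (-4 - 7*(-13))**2 = (-4 + 91)**2 = 87**2 = 7569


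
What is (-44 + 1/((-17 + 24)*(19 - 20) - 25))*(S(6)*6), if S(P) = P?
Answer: -12681/8 ≈ -1585.1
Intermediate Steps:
(-44 + 1/((-17 + 24)*(19 - 20) - 25))*(S(6)*6) = (-44 + 1/((-17 + 24)*(19 - 20) - 25))*(6*6) = (-44 + 1/(7*(-1) - 25))*36 = (-44 + 1/(-7 - 25))*36 = (-44 + 1/(-32))*36 = (-44 - 1/32)*36 = -1409/32*36 = -12681/8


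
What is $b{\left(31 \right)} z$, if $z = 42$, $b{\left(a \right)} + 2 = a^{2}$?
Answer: $40278$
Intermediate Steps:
$b{\left(a \right)} = -2 + a^{2}$
$b{\left(31 \right)} z = \left(-2 + 31^{2}\right) 42 = \left(-2 + 961\right) 42 = 959 \cdot 42 = 40278$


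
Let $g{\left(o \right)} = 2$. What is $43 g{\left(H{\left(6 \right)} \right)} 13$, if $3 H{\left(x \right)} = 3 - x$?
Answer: $1118$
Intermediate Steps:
$H{\left(x \right)} = 1 - \frac{x}{3}$ ($H{\left(x \right)} = \frac{3 - x}{3} = 1 - \frac{x}{3}$)
$43 g{\left(H{\left(6 \right)} \right)} 13 = 43 \cdot 2 \cdot 13 = 86 \cdot 13 = 1118$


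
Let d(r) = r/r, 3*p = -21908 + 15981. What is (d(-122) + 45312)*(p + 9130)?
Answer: 972552919/3 ≈ 3.2418e+8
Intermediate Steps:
p = -5927/3 (p = (-21908 + 15981)/3 = (⅓)*(-5927) = -5927/3 ≈ -1975.7)
d(r) = 1
(d(-122) + 45312)*(p + 9130) = (1 + 45312)*(-5927/3 + 9130) = 45313*(21463/3) = 972552919/3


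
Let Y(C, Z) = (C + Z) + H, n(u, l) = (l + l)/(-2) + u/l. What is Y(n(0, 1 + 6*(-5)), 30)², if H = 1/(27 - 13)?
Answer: 683929/196 ≈ 3489.4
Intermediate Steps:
H = 1/14 ≈ 0.071429
n(u, l) = -l + u/l (n(u, l) = (2*l)*(-½) + u/l = -l + u/l)
Y(C, Z) = 1/14 + C + Z (Y(C, Z) = (C + Z) + 1/14 = 1/14 + C + Z)
Y(n(0, 1 + 6*(-5)), 30)² = (1/14 + (-(1 + 6*(-5)) + 0/(1 + 6*(-5))) + 30)² = (1/14 + (-(1 - 30) + 0/(1 - 30)) + 30)² = (1/14 + (-1*(-29) + 0/(-29)) + 30)² = (1/14 + (29 + 0*(-1/29)) + 30)² = (1/14 + (29 + 0) + 30)² = (1/14 + 29 + 30)² = (827/14)² = 683929/196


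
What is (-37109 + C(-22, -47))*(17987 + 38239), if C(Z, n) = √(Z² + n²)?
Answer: -2086490634 + 56226*√2693 ≈ -2.0836e+9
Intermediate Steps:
(-37109 + C(-22, -47))*(17987 + 38239) = (-37109 + √((-22)² + (-47)²))*(17987 + 38239) = (-37109 + √(484 + 2209))*56226 = (-37109 + √2693)*56226 = -2086490634 + 56226*√2693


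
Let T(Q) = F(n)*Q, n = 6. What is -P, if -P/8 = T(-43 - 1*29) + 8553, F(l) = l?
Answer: 64968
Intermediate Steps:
T(Q) = 6*Q
P = -64968 (P = -8*(6*(-43 - 1*29) + 8553) = -8*(6*(-43 - 29) + 8553) = -8*(6*(-72) + 8553) = -8*(-432 + 8553) = -8*8121 = -64968)
-P = -1*(-64968) = 64968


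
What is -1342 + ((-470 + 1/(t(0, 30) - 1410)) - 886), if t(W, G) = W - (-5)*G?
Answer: -3399481/1260 ≈ -2698.0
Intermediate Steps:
t(W, G) = W + 5*G
-1342 + ((-470 + 1/(t(0, 30) - 1410)) - 886) = -1342 + ((-470 + 1/((0 + 5*30) - 1410)) - 886) = -1342 + ((-470 + 1/((0 + 150) - 1410)) - 886) = -1342 + ((-470 + 1/(150 - 1410)) - 886) = -1342 + ((-470 + 1/(-1260)) - 886) = -1342 + ((-470 - 1/1260) - 886) = -1342 + (-592201/1260 - 886) = -1342 - 1708561/1260 = -3399481/1260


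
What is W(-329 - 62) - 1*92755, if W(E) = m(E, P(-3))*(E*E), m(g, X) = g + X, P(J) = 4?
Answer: -59257702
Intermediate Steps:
m(g, X) = X + g
W(E) = E**2*(4 + E) (W(E) = (4 + E)*(E*E) = (4 + E)*E**2 = E**2*(4 + E))
W(-329 - 62) - 1*92755 = (-329 - 62)**2*(4 + (-329 - 62)) - 1*92755 = (-391)**2*(4 - 391) - 92755 = 152881*(-387) - 92755 = -59164947 - 92755 = -59257702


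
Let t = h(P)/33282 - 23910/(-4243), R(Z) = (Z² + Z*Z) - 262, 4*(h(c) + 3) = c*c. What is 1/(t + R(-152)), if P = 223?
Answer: 564862104/25956548270095 ≈ 2.1762e-5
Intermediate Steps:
h(c) = -3 + c²/4 (h(c) = -3 + (c*c)/4 = -3 + c²/4)
R(Z) = -262 + 2*Z² (R(Z) = (Z² + Z²) - 262 = 2*Z² - 262 = -262 + 2*Z²)
t = 3394039711/564862104 (t = (-3 + (¼)*223²)/33282 - 23910/(-4243) = (-3 + (¼)*49729)*(1/33282) - 23910*(-1/4243) = (-3 + 49729/4)*(1/33282) + 23910/4243 = (49717/4)*(1/33282) + 23910/4243 = 49717/133128 + 23910/4243 = 3394039711/564862104 ≈ 6.0086)
1/(t + R(-152)) = 1/(3394039711/564862104 + (-262 + 2*(-152)²)) = 1/(3394039711/564862104 + (-262 + 2*23104)) = 1/(3394039711/564862104 + (-262 + 46208)) = 1/(3394039711/564862104 + 45946) = 1/(25956548270095/564862104) = 564862104/25956548270095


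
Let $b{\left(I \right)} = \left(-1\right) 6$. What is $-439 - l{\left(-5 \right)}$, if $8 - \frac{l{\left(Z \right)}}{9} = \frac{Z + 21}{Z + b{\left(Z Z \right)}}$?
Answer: $- \frac{5765}{11} \approx -524.09$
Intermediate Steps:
$b{\left(I \right)} = -6$
$l{\left(Z \right)} = 72 - \frac{9 \left(21 + Z\right)}{-6 + Z}$ ($l{\left(Z \right)} = 72 - 9 \frac{Z + 21}{Z - 6} = 72 - 9 \frac{21 + Z}{-6 + Z} = 72 - \frac{9 \left(21 + Z\right)}{-6 + Z}$)
$-439 - l{\left(-5 \right)} = -439 - \frac{9 \left(-69 + 7 \left(-5\right)\right)}{-6 - 5} = -439 - \frac{9 \left(-69 - 35\right)}{-11} = -439 - 9 \left(- \frac{1}{11}\right) \left(-104\right) = -439 - \frac{936}{11} = - \frac{5765}{11}$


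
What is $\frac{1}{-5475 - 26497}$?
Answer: $- \frac{1}{31972} \approx -3.1277 \cdot 10^{-5}$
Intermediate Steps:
$\frac{1}{-5475 - 26497} = \frac{1}{-31972} = - \frac{1}{31972}$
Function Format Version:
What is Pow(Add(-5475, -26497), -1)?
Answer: Rational(-1, 31972) ≈ -3.1277e-5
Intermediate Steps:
Pow(Add(-5475, -26497), -1) = Pow(-31972, -1) = Rational(-1, 31972)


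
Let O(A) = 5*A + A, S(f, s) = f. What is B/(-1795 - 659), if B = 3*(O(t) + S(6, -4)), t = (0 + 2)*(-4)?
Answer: 21/409 ≈ 0.051345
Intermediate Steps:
t = -8 (t = 2*(-4) = -8)
O(A) = 6*A
B = -126 (B = 3*(6*(-8) + 6) = 3*(-48 + 6) = 3*(-42) = -126)
B/(-1795 - 659) = -126/(-1795 - 659) = -126/(-2454) = -126*(-1/2454) = 21/409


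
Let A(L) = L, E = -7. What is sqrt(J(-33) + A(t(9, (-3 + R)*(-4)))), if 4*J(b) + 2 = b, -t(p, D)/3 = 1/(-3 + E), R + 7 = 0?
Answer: 13*I*sqrt(5)/10 ≈ 2.9069*I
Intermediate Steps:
R = -7 (R = -7 + 0 = -7)
t(p, D) = 3/10 (t(p, D) = -3/(-3 - 7) = -3/(-10) = -3*(-1/10) = 3/10)
J(b) = -1/2 + b/4
sqrt(J(-33) + A(t(9, (-3 + R)*(-4)))) = sqrt((-1/2 + (1/4)*(-33)) + 3/10) = sqrt((-1/2 - 33/4) + 3/10) = sqrt(-35/4 + 3/10) = sqrt(-169/20) = 13*I*sqrt(5)/10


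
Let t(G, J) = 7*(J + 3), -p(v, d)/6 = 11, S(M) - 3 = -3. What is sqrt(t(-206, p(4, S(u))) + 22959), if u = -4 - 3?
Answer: 9*sqrt(278) ≈ 150.06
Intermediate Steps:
u = -7
S(M) = 0 (S(M) = 3 - 3 = 0)
p(v, d) = -66 (p(v, d) = -6*11 = -66)
t(G, J) = 21 + 7*J (t(G, J) = 7*(3 + J) = 21 + 7*J)
sqrt(t(-206, p(4, S(u))) + 22959) = sqrt((21 + 7*(-66)) + 22959) = sqrt((21 - 462) + 22959) = sqrt(-441 + 22959) = sqrt(22518) = 9*sqrt(278)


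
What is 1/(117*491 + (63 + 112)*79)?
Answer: 1/71272 ≈ 1.4031e-5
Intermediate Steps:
1/(117*491 + (63 + 112)*79) = 1/(57447 + 175*79) = 1/(57447 + 13825) = 1/71272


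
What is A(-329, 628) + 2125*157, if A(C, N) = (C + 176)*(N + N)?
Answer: 141457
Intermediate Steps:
A(C, N) = 2*N*(176 + C) (A(C, N) = (176 + C)*(2*N) = 2*N*(176 + C))
A(-329, 628) + 2125*157 = 2*628*(176 - 329) + 2125*157 = 2*628*(-153) + 333625 = -192168 + 333625 = 141457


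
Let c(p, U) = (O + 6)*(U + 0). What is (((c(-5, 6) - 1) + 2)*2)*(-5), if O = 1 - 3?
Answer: -250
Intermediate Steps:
O = -2
c(p, U) = 4*U (c(p, U) = (-2 + 6)*(U + 0) = 4*U)
(((c(-5, 6) - 1) + 2)*2)*(-5) = (((4*6 - 1) + 2)*2)*(-5) = (((24 - 1) + 2)*2)*(-5) = ((23 + 2)*2)*(-5) = (25*2)*(-5) = 50*(-5) = -250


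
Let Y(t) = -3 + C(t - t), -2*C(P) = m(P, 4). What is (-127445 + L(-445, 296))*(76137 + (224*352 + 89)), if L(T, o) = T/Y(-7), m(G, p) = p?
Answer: -19749604344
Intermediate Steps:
C(P) = -2 (C(P) = -½*4 = -2)
Y(t) = -5 (Y(t) = -3 - 2 = -5)
L(T, o) = -T/5 (L(T, o) = T/(-5) = T*(-⅕) = -T/5)
(-127445 + L(-445, 296))*(76137 + (224*352 + 89)) = (-127445 - ⅕*(-445))*(76137 + (224*352 + 89)) = (-127445 + 89)*(76137 + (78848 + 89)) = -127356*(76137 + 78937) = -127356*155074 = -19749604344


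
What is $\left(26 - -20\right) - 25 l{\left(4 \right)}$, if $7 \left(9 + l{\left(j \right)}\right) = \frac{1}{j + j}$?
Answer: $\frac{15151}{56} \approx 270.55$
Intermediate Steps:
$l{\left(j \right)} = -9 + \frac{1}{14 j}$ ($l{\left(j \right)} = -9 + \frac{1}{7 \left(j + j\right)} = -9 + \frac{1}{7 \cdot 2 j} = -9 + \frac{\frac{1}{2} \frac{1}{j}}{7} = -9 + \frac{1}{14 j}$)
$\left(26 - -20\right) - 25 l{\left(4 \right)} = \left(26 - -20\right) - 25 \left(-9 + \frac{1}{14 \cdot 4}\right) = \left(26 + 20\right) - 25 \left(-9 + \frac{1}{14} \cdot \frac{1}{4}\right) = 46 - 25 \left(-9 + \frac{1}{56}\right) = 46 - - \frac{12575}{56} = 46 + \frac{12575}{56} = \frac{15151}{56}$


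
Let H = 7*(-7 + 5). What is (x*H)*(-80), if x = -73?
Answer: -81760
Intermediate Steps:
H = -14 (H = 7*(-2) = -14)
(x*H)*(-80) = -73*(-14)*(-80) = 1022*(-80) = -81760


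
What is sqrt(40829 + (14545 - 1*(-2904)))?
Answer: sqrt(58278) ≈ 241.41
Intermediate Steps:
sqrt(40829 + (14545 - 1*(-2904))) = sqrt(40829 + (14545 + 2904)) = sqrt(40829 + 17449) = sqrt(58278)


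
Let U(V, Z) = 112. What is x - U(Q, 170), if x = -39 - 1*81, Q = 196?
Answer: -232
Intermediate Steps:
x = -120 (x = -39 - 81 = -120)
x - U(Q, 170) = -120 - 1*112 = -120 - 112 = -232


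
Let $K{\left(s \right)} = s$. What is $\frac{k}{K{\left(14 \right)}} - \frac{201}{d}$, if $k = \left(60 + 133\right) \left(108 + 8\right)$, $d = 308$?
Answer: $\frac{492335}{308} \approx 1598.5$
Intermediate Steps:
$k = 22388$ ($k = 193 \cdot 116 = 22388$)
$\frac{k}{K{\left(14 \right)}} - \frac{201}{d} = \frac{22388}{14} - \frac{201}{308} = 22388 \cdot \frac{1}{14} - \frac{201}{308} = \frac{11194}{7} - \frac{201}{308} = \frac{492335}{308}$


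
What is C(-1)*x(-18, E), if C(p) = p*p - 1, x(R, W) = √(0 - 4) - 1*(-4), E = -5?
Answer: 0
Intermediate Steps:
x(R, W) = 4 + 2*I (x(R, W) = √(-4) + 4 = 2*I + 4 = 4 + 2*I)
C(p) = -1 + p² (C(p) = p² - 1 = -1 + p²)
C(-1)*x(-18, E) = (-1 + (-1)²)*(4 + 2*I) = (-1 + 1)*(4 + 2*I) = 0*(4 + 2*I) = 0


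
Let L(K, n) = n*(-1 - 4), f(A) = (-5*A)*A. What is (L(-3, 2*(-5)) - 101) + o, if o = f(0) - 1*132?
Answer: -183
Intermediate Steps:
f(A) = -5*A**2
o = -132 (o = -5*0**2 - 1*132 = -5*0 - 132 = 0 - 132 = -132)
L(K, n) = -5*n (L(K, n) = n*(-5) = -5*n)
(L(-3, 2*(-5)) - 101) + o = (-10*(-5) - 101) - 132 = (-5*(-10) - 101) - 132 = (50 - 101) - 132 = -51 - 132 = -183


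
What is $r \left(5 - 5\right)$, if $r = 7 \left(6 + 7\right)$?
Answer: $0$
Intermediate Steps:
$r = 91$ ($r = 7 \cdot 13 = 91$)
$r \left(5 - 5\right) = 91 \left(5 - 5\right) = 91 \cdot 0 = 0$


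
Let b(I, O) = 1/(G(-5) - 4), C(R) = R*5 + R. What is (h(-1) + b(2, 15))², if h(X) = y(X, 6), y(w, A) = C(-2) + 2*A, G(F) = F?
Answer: 1/81 ≈ 0.012346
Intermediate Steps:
C(R) = 6*R (C(R) = 5*R + R = 6*R)
y(w, A) = -12 + 2*A (y(w, A) = 6*(-2) + 2*A = -12 + 2*A)
h(X) = 0 (h(X) = -12 + 2*6 = -12 + 12 = 0)
b(I, O) = -⅑ (b(I, O) = 1/(-5 - 4) = 1/(-9) = -⅑)
(h(-1) + b(2, 15))² = (0 - ⅑)² = (-⅑)² = 1/81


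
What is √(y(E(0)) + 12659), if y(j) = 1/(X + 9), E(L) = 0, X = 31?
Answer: √5063610/20 ≈ 112.51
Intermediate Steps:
y(j) = 1/40 (y(j) = 1/(31 + 9) = 1/40)
√(y(E(0)) + 12659) = √(1/40 + 12659) = √(506361/40) = √5063610/20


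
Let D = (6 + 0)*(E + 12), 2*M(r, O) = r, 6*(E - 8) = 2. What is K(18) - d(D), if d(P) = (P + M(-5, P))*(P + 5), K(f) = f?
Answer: -30317/2 ≈ -15159.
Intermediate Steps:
E = 25/3 (E = 8 + (⅙)*2 = 8 + ⅓ = 25/3 ≈ 8.3333)
M(r, O) = r/2
D = 122 (D = (6 + 0)*(25/3 + 12) = 6*(61/3) = 122)
d(P) = (5 + P)*(-5/2 + P) (d(P) = (P + (½)*(-5))*(P + 5) = (P - 5/2)*(5 + P) = (-5/2 + P)*(5 + P) = (5 + P)*(-5/2 + P))
K(18) - d(D) = 18 - (-25/2 + 122² + (5/2)*122) = 18 - (-25/2 + 14884 + 305) = 18 - 1*30353/2 = 18 - 30353/2 = -30317/2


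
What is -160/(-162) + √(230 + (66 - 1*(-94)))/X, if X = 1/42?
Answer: 80/81 + 42*√390 ≈ 830.42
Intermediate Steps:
X = 1/42 ≈ 0.023810
-160/(-162) + √(230 + (66 - 1*(-94)))/X = -160/(-162) + √(230 + (66 - 1*(-94)))/(1/42) = -160*(-1/162) + √(230 + (66 + 94))*42 = 80/81 + √(230 + 160)*42 = 80/81 + √390*42 = 80/81 + 42*√390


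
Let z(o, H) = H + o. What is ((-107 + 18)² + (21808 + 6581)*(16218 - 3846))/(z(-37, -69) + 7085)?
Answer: 351236629/6979 ≈ 50328.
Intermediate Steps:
((-107 + 18)² + (21808 + 6581)*(16218 - 3846))/(z(-37, -69) + 7085) = ((-107 + 18)² + (21808 + 6581)*(16218 - 3846))/((-69 - 37) + 7085) = ((-89)² + 28389*12372)/(-106 + 7085) = (7921 + 351228708)/6979 = 351236629*(1/6979) = 351236629/6979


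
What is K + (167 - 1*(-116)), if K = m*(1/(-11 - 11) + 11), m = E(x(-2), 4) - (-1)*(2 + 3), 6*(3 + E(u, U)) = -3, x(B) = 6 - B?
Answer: 13175/44 ≈ 299.43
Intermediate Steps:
E(u, U) = -7/2 (E(u, U) = -3 + (⅙)*(-3) = -3 - ½ = -7/2)
m = 3/2 (m = -7/2 - (-1)*(2 + 3) = -7/2 - (-1)*5 = -7/2 - 1*(-5) = -7/2 + 5 = 3/2 ≈ 1.5000)
K = 723/44 (K = 3*(1/(-11 - 11) + 11)/2 = 3*(1/(-22) + 11)/2 = 3*(-1/22 + 11)/2 = (3/2)*(241/22) = 723/44 ≈ 16.432)
K + (167 - 1*(-116)) = 723/44 + (167 - 1*(-116)) = 723/44 + (167 + 116) = 723/44 + 283 = 13175/44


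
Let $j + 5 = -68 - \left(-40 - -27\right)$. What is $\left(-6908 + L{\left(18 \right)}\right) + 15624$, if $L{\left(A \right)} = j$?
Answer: $8656$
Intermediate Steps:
$j = -60$ ($j = -5 - \left(28 + 27\right) = -5 - 55 = -60$)
$L{\left(A \right)} = -60$
$\left(-6908 + L{\left(18 \right)}\right) + 15624 = \left(-6908 - 60\right) + 15624 = -6968 + 15624 = 8656$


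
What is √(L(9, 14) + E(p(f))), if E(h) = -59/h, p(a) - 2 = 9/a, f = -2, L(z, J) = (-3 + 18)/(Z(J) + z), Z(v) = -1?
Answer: √10190/20 ≈ 5.0473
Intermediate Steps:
L(z, J) = 15/(-1 + z) (L(z, J) = (-3 + 18)/(-1 + z) = 15/(-1 + z))
p(a) = 2 + 9/a
√(L(9, 14) + E(p(f))) = √(15/(-1 + 9) - 59/(2 + 9/(-2))) = √(15/8 - 59/(2 + 9*(-½))) = √(15*(⅛) - 59/(2 - 9/2)) = √(15/8 - 59/(-5/2)) = √(15/8 - 59*(-⅖)) = √(15/8 + 118/5) = √(1019/40) = √10190/20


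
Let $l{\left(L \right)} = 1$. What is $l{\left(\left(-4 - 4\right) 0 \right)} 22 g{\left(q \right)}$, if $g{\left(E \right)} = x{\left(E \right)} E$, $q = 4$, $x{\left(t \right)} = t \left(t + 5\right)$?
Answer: $3168$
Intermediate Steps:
$x{\left(t \right)} = t \left(5 + t\right)$
$g{\left(E \right)} = E^{2} \left(5 + E\right)$ ($g{\left(E \right)} = E \left(5 + E\right) E = E^{2} \left(5 + E\right)$)
$l{\left(\left(-4 - 4\right) 0 \right)} 22 g{\left(q \right)} = 1 \cdot 22 \cdot 4^{2} \left(5 + 4\right) = 22 \cdot 16 \cdot 9 = 22 \cdot 144 = 3168$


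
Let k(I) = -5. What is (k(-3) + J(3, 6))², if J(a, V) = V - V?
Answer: 25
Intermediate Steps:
J(a, V) = 0
(k(-3) + J(3, 6))² = (-5 + 0)² = (-5)² = 25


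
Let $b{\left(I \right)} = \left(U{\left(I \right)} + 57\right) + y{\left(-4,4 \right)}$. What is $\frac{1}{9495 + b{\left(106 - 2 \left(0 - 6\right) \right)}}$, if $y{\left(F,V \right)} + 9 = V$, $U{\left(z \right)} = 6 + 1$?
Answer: $\frac{1}{9554} \approx 0.00010467$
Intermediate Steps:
$U{\left(z \right)} = 7$
$y{\left(F,V \right)} = -9 + V$
$b{\left(I \right)} = 59$ ($b{\left(I \right)} = \left(7 + 57\right) + \left(-9 + 4\right) = 64 - 5 = 59$)
$\frac{1}{9495 + b{\left(106 - 2 \left(0 - 6\right) \right)}} = \frac{1}{9495 + 59} = \frac{1}{9554}$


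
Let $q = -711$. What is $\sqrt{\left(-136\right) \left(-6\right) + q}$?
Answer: $\sqrt{105} \approx 10.247$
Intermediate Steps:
$\sqrt{\left(-136\right) \left(-6\right) + q} = \sqrt{\left(-136\right) \left(-6\right) - 711} = \sqrt{816 - 711} = \sqrt{105}$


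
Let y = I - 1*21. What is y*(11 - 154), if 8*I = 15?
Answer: 21879/8 ≈ 2734.9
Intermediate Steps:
I = 15/8 (I = (1/8)*15 = 15/8 ≈ 1.8750)
y = -153/8 (y = 15/8 - 1*21 = 15/8 - 21 = -153/8 ≈ -19.125)
y*(11 - 154) = -153*(11 - 154)/8 = -153/8*(-143) = 21879/8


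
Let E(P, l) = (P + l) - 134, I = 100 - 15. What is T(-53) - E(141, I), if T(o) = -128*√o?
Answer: -92 - 128*I*√53 ≈ -92.0 - 931.85*I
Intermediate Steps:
I = 85
E(P, l) = -134 + P + l
T(-53) - E(141, I) = -128*I*√53 - (-134 + 141 + 85) = -128*I*√53 - 1*92 = -128*I*√53 - 92 = -92 - 128*I*√53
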